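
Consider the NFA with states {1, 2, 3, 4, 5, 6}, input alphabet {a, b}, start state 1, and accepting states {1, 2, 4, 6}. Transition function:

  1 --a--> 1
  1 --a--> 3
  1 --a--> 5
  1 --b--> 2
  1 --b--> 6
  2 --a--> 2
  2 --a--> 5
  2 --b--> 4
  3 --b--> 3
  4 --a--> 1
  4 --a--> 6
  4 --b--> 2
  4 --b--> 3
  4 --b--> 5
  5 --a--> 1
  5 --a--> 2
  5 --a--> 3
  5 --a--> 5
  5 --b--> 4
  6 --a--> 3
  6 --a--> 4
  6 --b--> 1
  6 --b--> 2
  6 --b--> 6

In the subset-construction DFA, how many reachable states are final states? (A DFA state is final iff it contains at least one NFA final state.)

12

Start state of the DFA: {1}.
{1} --a--> {1, 3, 5}  [new]
{1} --b--> {2, 6}  [new]
{1, 3, 5} --a--> {1, 2, 3, 5}  [new]
{1, 3, 5} --b--> {2, 3, 4, 6}  [new]
{2, 6} --a--> {2, 3, 4, 5}  [new]
{2, 6} --b--> {1, 2, 4, 6}  [new]
{1, 2, 3, 5} --a--> {1, 2, 3, 5}  [seen]
{1, 2, 3, 5} --b--> {2, 3, 4, 6}  [seen]
{2, 3, 4, 6} --a--> {1, 2, 3, 4, 5, 6}  [new]
{2, 3, 4, 6} --b--> {1, 2, 3, 4, 5, 6}  [seen]
{2, 3, 4, 5} --a--> {1, 2, 3, 5, 6}  [new]
{2, 3, 4, 5} --b--> {2, 3, 4, 5}  [seen]
{1, 2, 4, 6} --a--> {1, 2, 3, 4, 5, 6}  [seen]
{1, 2, 4, 6} --b--> {1, 2, 3, 4, 5, 6}  [seen]
{1, 2, 3, 4, 5, 6} --a--> {1, 2, 3, 4, 5, 6}  [seen]
{1, 2, 3, 4, 5, 6} --b--> {1, 2, 3, 4, 5, 6}  [seen]
{1, 2, 3, 5, 6} --a--> {1, 2, 3, 4, 5}  [new]
{1, 2, 3, 5, 6} --b--> {1, 2, 3, 4, 6}  [new]
{1, 2, 3, 4, 5} --a--> {1, 2, 3, 5, 6}  [seen]
{1, 2, 3, 4, 5} --b--> {2, 3, 4, 5, 6}  [new]
{1, 2, 3, 4, 6} --a--> {1, 2, 3, 4, 5, 6}  [seen]
{1, 2, 3, 4, 6} --b--> {1, 2, 3, 4, 5, 6}  [seen]
{2, 3, 4, 5, 6} --a--> {1, 2, 3, 4, 5, 6}  [seen]
{2, 3, 4, 5, 6} --b--> {1, 2, 3, 4, 5, 6}  [seen]
Reachable DFA states: {1}, {1, 3, 5}, {2, 6}, {1, 2, 3, 5}, {2, 3, 4, 6}, {2, 3, 4, 5}, {1, 2, 4, 6}, {1, 2, 3, 4, 5, 6}, {1, 2, 3, 5, 6}, {1, 2, 3, 4, 5}, {1, 2, 3, 4, 6}, {2, 3, 4, 5, 6}.
Accepting DFA states (contain an NFA accepting state): {1}, {1, 3, 5}, {2, 6}, {1, 2, 3, 5}, {2, 3, 4, 6}, {2, 3, 4, 5}, {1, 2, 4, 6}, {1, 2, 3, 4, 5, 6}, {1, 2, 3, 5, 6}, {1, 2, 3, 4, 5}, {1, 2, 3, 4, 6}, {2, 3, 4, 5, 6}.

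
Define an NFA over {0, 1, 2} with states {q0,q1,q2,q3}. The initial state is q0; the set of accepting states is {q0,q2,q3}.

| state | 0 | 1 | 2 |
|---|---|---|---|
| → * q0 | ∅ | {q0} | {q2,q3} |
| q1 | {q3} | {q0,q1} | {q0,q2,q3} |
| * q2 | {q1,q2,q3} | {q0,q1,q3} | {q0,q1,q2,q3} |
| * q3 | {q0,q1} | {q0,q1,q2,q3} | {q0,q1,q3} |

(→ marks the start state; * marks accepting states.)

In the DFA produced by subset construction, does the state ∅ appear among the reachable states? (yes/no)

yes

Start state of the DFA: {q0}.
{q0} --0--> ∅  [new]
{q0} --1--> {q0}  [seen]
{q0} --2--> {q2,q3}  [new]
∅ --0--> ∅  [seen]
∅ --1--> ∅  [seen]
∅ --2--> ∅  [seen]
{q2,q3} --0--> {q0,q1,q2,q3}  [new]
{q2,q3} --1--> {q0,q1,q2,q3}  [seen]
{q2,q3} --2--> {q0,q1,q2,q3}  [seen]
{q0,q1,q2,q3} --0--> {q0,q1,q2,q3}  [seen]
{q0,q1,q2,q3} --1--> {q0,q1,q2,q3}  [seen]
{q0,q1,q2,q3} --2--> {q0,q1,q2,q3}  [seen]
Reachable DFA states: {q0}, ∅, {q2,q3}, {q0,q1,q2,q3}.
∅ is among them.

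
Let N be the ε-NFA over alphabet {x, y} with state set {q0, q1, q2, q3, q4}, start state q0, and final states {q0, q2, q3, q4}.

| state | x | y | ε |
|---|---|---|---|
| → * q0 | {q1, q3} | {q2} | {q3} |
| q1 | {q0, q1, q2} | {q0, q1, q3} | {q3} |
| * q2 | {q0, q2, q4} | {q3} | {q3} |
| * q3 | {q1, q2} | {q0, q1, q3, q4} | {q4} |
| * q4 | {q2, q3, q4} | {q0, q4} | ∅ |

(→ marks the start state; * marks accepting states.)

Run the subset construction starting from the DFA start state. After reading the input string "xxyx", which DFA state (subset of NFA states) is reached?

Start: {q0, q3, q4}.
δ(q0,x) = {q1, q3}; δ(q3,x) = {q1, q2}; δ(q4,x) = {q2, q3, q4}.
Union: {q1, q2, q3, q4}.
After x: {q1, q2, q3, q4}.
δ(q1,x) = {q0, q1, q2}; δ(q2,x) = {q0, q2, q4}; δ(q3,x) = {q1, q2}; δ(q4,x) = {q2, q3, q4}.
Union: {q0, q1, q2, q3, q4}.
After x: {q0, q1, q2, q3, q4}.
δ(q0,y) = {q2}; δ(q1,y) = {q0, q1, q3}; δ(q2,y) = {q3}; δ(q3,y) = {q0, q1, q3, q4}; δ(q4,y) = {q0, q4}.
Union: {q0, q1, q2, q3, q4}.
After y: {q0, q1, q2, q3, q4}.
δ(q0,x) = {q1, q3}; δ(q1,x) = {q0, q1, q2}; δ(q2,x) = {q0, q2, q4}; δ(q3,x) = {q1, q2}; δ(q4,x) = {q2, q3, q4}.
Union: {q0, q1, q2, q3, q4}.
After x: {q0, q1, q2, q3, q4}.

{q0, q1, q2, q3, q4}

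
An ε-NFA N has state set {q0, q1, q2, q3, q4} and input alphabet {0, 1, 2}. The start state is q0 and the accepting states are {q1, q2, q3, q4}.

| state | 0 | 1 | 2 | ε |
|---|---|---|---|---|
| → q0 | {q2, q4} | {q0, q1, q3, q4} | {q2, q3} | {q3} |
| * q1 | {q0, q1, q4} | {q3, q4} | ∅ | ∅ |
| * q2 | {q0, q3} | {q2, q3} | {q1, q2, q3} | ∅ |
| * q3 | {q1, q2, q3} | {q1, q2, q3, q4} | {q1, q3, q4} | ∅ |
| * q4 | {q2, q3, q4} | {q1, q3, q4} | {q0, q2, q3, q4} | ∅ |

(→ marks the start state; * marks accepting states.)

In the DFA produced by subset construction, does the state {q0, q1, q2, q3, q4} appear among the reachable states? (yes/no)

Start state of the DFA: {q0, q3} (ε-closure of the NFA start).
{q0, q3} --0--> {q1, q2, q3, q4}  [new]
{q0, q3} --1--> {q0, q1, q2, q3, q4}  [new]
{q0, q3} --2--> {q1, q2, q3, q4}  [seen]
{q1, q2, q3, q4} --0--> {q0, q1, q2, q3, q4}  [seen]
{q1, q2, q3, q4} --1--> {q1, q2, q3, q4}  [seen]
{q1, q2, q3, q4} --2--> {q0, q1, q2, q3, q4}  [seen]
{q0, q1, q2, q3, q4} --0--> {q0, q1, q2, q3, q4}  [seen]
{q0, q1, q2, q3, q4} --1--> {q0, q1, q2, q3, q4}  [seen]
{q0, q1, q2, q3, q4} --2--> {q0, q1, q2, q3, q4}  [seen]
Reachable DFA states: {q0, q3}, {q1, q2, q3, q4}, {q0, q1, q2, q3, q4}.
{q0, q1, q2, q3, q4} is among them.

yes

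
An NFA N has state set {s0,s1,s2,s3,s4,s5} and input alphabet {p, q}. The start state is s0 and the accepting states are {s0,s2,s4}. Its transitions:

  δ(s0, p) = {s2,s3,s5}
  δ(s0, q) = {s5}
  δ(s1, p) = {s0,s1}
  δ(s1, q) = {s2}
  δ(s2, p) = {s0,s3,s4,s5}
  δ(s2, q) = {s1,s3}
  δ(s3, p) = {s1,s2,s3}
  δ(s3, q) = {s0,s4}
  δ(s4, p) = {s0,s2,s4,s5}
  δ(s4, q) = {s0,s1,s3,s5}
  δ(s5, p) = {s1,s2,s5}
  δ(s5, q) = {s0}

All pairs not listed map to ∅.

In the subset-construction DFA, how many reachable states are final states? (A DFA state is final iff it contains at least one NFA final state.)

Start state of the DFA: {s0}.
{s0} --p--> {s2,s3,s5}  [new]
{s0} --q--> {s5}  [new]
{s2,s3,s5} --p--> {s0,s1,s2,s3,s4,s5}  [new]
{s2,s3,s5} --q--> {s0,s1,s3,s4}  [new]
{s5} --p--> {s1,s2,s5}  [new]
{s5} --q--> {s0}  [seen]
{s0,s1,s2,s3,s4,s5} --p--> {s0,s1,s2,s3,s4,s5}  [seen]
{s0,s1,s2,s3,s4,s5} --q--> {s0,s1,s2,s3,s4,s5}  [seen]
{s0,s1,s3,s4} --p--> {s0,s1,s2,s3,s4,s5}  [seen]
{s0,s1,s3,s4} --q--> {s0,s1,s2,s3,s4,s5}  [seen]
{s1,s2,s5} --p--> {s0,s1,s2,s3,s4,s5}  [seen]
{s1,s2,s5} --q--> {s0,s1,s2,s3}  [new]
{s0,s1,s2,s3} --p--> {s0,s1,s2,s3,s4,s5}  [seen]
{s0,s1,s2,s3} --q--> {s0,s1,s2,s3,s4,s5}  [seen]
Reachable DFA states: {s0}, {s2,s3,s5}, {s5}, {s0,s1,s2,s3,s4,s5}, {s0,s1,s3,s4}, {s1,s2,s5}, {s0,s1,s2,s3}.
Accepting DFA states (contain an NFA accepting state): {s0}, {s2,s3,s5}, {s0,s1,s2,s3,s4,s5}, {s0,s1,s3,s4}, {s1,s2,s5}, {s0,s1,s2,s3}.

6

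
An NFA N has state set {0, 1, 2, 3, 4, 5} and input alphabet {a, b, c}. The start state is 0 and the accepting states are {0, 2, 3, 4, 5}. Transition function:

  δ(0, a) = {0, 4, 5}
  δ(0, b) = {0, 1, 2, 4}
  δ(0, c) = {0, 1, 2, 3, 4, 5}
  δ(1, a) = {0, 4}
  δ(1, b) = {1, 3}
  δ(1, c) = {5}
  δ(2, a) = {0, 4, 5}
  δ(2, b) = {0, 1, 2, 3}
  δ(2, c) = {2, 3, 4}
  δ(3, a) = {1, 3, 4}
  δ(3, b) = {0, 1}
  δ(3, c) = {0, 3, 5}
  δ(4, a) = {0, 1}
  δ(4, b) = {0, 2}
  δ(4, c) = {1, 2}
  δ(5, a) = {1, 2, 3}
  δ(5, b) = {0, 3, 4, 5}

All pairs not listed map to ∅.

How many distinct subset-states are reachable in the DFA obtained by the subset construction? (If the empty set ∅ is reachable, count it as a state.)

7

Start state of the DFA: {0}.
{0} --a--> {0, 4, 5}  [new]
{0} --b--> {0, 1, 2, 4}  [new]
{0} --c--> {0, 1, 2, 3, 4, 5}  [new]
{0, 4, 5} --a--> {0, 1, 2, 3, 4, 5}  [seen]
{0, 4, 5} --b--> {0, 1, 2, 3, 4, 5}  [seen]
{0, 4, 5} --c--> {0, 1, 2, 3, 4, 5}  [seen]
{0, 1, 2, 4} --a--> {0, 1, 4, 5}  [new]
{0, 1, 2, 4} --b--> {0, 1, 2, 3, 4}  [new]
{0, 1, 2, 4} --c--> {0, 1, 2, 3, 4, 5}  [seen]
{0, 1, 2, 3, 4, 5} --a--> {0, 1, 2, 3, 4, 5}  [seen]
{0, 1, 2, 3, 4, 5} --b--> {0, 1, 2, 3, 4, 5}  [seen]
{0, 1, 2, 3, 4, 5} --c--> {0, 1, 2, 3, 4, 5}  [seen]
{0, 1, 4, 5} --a--> {0, 1, 2, 3, 4, 5}  [seen]
{0, 1, 4, 5} --b--> {0, 1, 2, 3, 4, 5}  [seen]
{0, 1, 4, 5} --c--> {0, 1, 2, 3, 4, 5}  [seen]
{0, 1, 2, 3, 4} --a--> {0, 1, 3, 4, 5}  [new]
{0, 1, 2, 3, 4} --b--> {0, 1, 2, 3, 4}  [seen]
{0, 1, 2, 3, 4} --c--> {0, 1, 2, 3, 4, 5}  [seen]
{0, 1, 3, 4, 5} --a--> {0, 1, 2, 3, 4, 5}  [seen]
{0, 1, 3, 4, 5} --b--> {0, 1, 2, 3, 4, 5}  [seen]
{0, 1, 3, 4, 5} --c--> {0, 1, 2, 3, 4, 5}  [seen]
Reachable DFA states: {0}, {0, 4, 5}, {0, 1, 2, 4}, {0, 1, 2, 3, 4, 5}, {0, 1, 4, 5}, {0, 1, 2, 3, 4}, {0, 1, 3, 4, 5}.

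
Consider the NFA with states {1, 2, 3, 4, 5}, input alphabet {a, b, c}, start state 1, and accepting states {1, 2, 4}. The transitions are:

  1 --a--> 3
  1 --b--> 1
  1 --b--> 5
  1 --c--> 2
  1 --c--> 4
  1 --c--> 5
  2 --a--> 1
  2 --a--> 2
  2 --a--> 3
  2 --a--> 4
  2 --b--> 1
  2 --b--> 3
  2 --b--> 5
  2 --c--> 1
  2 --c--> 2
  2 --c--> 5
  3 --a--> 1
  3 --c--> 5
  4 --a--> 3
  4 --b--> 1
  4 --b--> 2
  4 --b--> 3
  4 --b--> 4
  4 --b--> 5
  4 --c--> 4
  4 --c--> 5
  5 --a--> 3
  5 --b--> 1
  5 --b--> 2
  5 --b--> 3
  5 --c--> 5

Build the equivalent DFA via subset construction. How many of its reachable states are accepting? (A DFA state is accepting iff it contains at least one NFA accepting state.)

10

Start state of the DFA: {1}.
{1} --a--> {3}  [new]
{1} --b--> {1, 5}  [new]
{1} --c--> {2, 4, 5}  [new]
{3} --a--> {1}  [seen]
{3} --b--> ∅  [new]
{3} --c--> {5}  [new]
{1, 5} --a--> {3}  [seen]
{1, 5} --b--> {1, 2, 3, 5}  [new]
{1, 5} --c--> {2, 4, 5}  [seen]
{2, 4, 5} --a--> {1, 2, 3, 4}  [new]
{2, 4, 5} --b--> {1, 2, 3, 4, 5}  [new]
{2, 4, 5} --c--> {1, 2, 4, 5}  [new]
∅ --a--> ∅  [seen]
∅ --b--> ∅  [seen]
∅ --c--> ∅  [seen]
{5} --a--> {3}  [seen]
{5} --b--> {1, 2, 3}  [new]
{5} --c--> {5}  [seen]
{1, 2, 3, 5} --a--> {1, 2, 3, 4}  [seen]
{1, 2, 3, 5} --b--> {1, 2, 3, 5}  [seen]
{1, 2, 3, 5} --c--> {1, 2, 4, 5}  [seen]
{1, 2, 3, 4} --a--> {1, 2, 3, 4}  [seen]
{1, 2, 3, 4} --b--> {1, 2, 3, 4, 5}  [seen]
{1, 2, 3, 4} --c--> {1, 2, 4, 5}  [seen]
{1, 2, 3, 4, 5} --a--> {1, 2, 3, 4}  [seen]
{1, 2, 3, 4, 5} --b--> {1, 2, 3, 4, 5}  [seen]
{1, 2, 3, 4, 5} --c--> {1, 2, 4, 5}  [seen]
{1, 2, 4, 5} --a--> {1, 2, 3, 4}  [seen]
{1, 2, 4, 5} --b--> {1, 2, 3, 4, 5}  [seen]
{1, 2, 4, 5} --c--> {1, 2, 4, 5}  [seen]
{1, 2, 3} --a--> {1, 2, 3, 4}  [seen]
{1, 2, 3} --b--> {1, 3, 5}  [new]
{1, 2, 3} --c--> {1, 2, 4, 5}  [seen]
{1, 3, 5} --a--> {1, 3}  [new]
{1, 3, 5} --b--> {1, 2, 3, 5}  [seen]
{1, 3, 5} --c--> {2, 4, 5}  [seen]
{1, 3} --a--> {1, 3}  [seen]
{1, 3} --b--> {1, 5}  [seen]
{1, 3} --c--> {2, 4, 5}  [seen]
Reachable DFA states: {1}, {3}, {1, 5}, {2, 4, 5}, ∅, {5}, {1, 2, 3, 5}, {1, 2, 3, 4}, {1, 2, 3, 4, 5}, {1, 2, 4, 5}, {1, 2, 3}, {1, 3, 5}, {1, 3}.
Accepting DFA states (contain an NFA accepting state): {1}, {1, 5}, {2, 4, 5}, {1, 2, 3, 5}, {1, 2, 3, 4}, {1, 2, 3, 4, 5}, {1, 2, 4, 5}, {1, 2, 3}, {1, 3, 5}, {1, 3}.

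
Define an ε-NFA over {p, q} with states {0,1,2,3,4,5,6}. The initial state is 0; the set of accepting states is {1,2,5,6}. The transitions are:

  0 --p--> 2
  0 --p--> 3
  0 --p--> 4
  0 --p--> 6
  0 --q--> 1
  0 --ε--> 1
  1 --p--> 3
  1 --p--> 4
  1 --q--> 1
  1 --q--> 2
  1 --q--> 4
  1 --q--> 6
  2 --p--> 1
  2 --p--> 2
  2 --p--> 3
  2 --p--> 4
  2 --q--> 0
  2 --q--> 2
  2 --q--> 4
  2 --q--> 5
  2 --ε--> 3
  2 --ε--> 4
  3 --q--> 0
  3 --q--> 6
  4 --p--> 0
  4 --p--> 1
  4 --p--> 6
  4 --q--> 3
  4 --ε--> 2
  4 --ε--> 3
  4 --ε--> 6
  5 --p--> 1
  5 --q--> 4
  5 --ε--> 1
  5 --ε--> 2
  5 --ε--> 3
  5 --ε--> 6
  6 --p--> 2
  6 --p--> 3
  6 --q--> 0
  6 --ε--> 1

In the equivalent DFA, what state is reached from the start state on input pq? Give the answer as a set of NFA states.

{0,1,2,3,4,5,6}

Start: {0,1}.
δ(0,p) = {2,3,4,6}; δ(1,p) = {3,4}.
Union: {2,3,4,6}.
ε-closure gives {1,2,3,4,6}.
After p: {1,2,3,4,6}.
δ(1,q) = {1,2,4,6}; δ(2,q) = {0,2,4,5}; δ(3,q) = {0,6}; δ(4,q) = {3}; δ(6,q) = {0}.
Union: {0,1,2,3,4,5,6}.
After q: {0,1,2,3,4,5,6}.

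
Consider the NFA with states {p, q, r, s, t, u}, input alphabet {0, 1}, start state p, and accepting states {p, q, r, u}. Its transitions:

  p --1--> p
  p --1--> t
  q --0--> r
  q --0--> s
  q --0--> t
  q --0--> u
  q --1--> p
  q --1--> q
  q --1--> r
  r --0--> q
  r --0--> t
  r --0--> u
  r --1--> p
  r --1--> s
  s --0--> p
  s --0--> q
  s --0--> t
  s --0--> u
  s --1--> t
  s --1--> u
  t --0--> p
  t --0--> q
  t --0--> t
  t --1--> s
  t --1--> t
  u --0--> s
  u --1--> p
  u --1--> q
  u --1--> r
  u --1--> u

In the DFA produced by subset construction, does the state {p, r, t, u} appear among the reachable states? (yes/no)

Start state of the DFA: {p}.
{p} --0--> ∅  [new]
{p} --1--> {p, t}  [new]
∅ --0--> ∅  [seen]
∅ --1--> ∅  [seen]
{p, t} --0--> {p, q, t}  [new]
{p, t} --1--> {p, s, t}  [new]
{p, q, t} --0--> {p, q, r, s, t, u}  [new]
{p, q, t} --1--> {p, q, r, s, t}  [new]
{p, s, t} --0--> {p, q, t, u}  [new]
{p, s, t} --1--> {p, s, t, u}  [new]
{p, q, r, s, t, u} --0--> {p, q, r, s, t, u}  [seen]
{p, q, r, s, t, u} --1--> {p, q, r, s, t, u}  [seen]
{p, q, r, s, t} --0--> {p, q, r, s, t, u}  [seen]
{p, q, r, s, t} --1--> {p, q, r, s, t, u}  [seen]
{p, q, t, u} --0--> {p, q, r, s, t, u}  [seen]
{p, q, t, u} --1--> {p, q, r, s, t, u}  [seen]
{p, s, t, u} --0--> {p, q, s, t, u}  [new]
{p, s, t, u} --1--> {p, q, r, s, t, u}  [seen]
{p, q, s, t, u} --0--> {p, q, r, s, t, u}  [seen]
{p, q, s, t, u} --1--> {p, q, r, s, t, u}  [seen]
Reachable DFA states: {p}, ∅, {p, t}, {p, q, t}, {p, s, t}, {p, q, r, s, t, u}, {p, q, r, s, t}, {p, q, t, u}, {p, s, t, u}, {p, q, s, t, u}.
{p, r, t, u} is not among them.

no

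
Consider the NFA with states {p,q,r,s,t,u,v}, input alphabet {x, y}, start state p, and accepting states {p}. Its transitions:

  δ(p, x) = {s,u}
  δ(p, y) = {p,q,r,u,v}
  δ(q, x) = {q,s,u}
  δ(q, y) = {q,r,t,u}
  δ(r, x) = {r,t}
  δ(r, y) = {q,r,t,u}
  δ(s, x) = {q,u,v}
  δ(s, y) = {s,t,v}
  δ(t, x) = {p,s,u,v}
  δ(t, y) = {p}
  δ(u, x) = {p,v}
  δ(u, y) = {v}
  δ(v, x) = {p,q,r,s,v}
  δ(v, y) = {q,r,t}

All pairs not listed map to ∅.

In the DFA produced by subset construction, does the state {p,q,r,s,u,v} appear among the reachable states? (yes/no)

yes

Start state of the DFA: {p}.
{p} --x--> {s,u}  [new]
{p} --y--> {p,q,r,u,v}  [new]
{s,u} --x--> {p,q,u,v}  [new]
{s,u} --y--> {s,t,v}  [new]
{p,q,r,u,v} --x--> {p,q,r,s,t,u,v}  [new]
{p,q,r,u,v} --y--> {p,q,r,t,u,v}  [new]
{p,q,u,v} --x--> {p,q,r,s,u,v}  [new]
{p,q,u,v} --y--> {p,q,r,t,u,v}  [seen]
{s,t,v} --x--> {p,q,r,s,u,v}  [seen]
{s,t,v} --y--> {p,q,r,s,t,v}  [new]
{p,q,r,s,t,u,v} --x--> {p,q,r,s,t,u,v}  [seen]
{p,q,r,s,t,u,v} --y--> {p,q,r,s,t,u,v}  [seen]
{p,q,r,t,u,v} --x--> {p,q,r,s,t,u,v}  [seen]
{p,q,r,t,u,v} --y--> {p,q,r,t,u,v}  [seen]
{p,q,r,s,u,v} --x--> {p,q,r,s,t,u,v}  [seen]
{p,q,r,s,u,v} --y--> {p,q,r,s,t,u,v}  [seen]
{p,q,r,s,t,v} --x--> {p,q,r,s,t,u,v}  [seen]
{p,q,r,s,t,v} --y--> {p,q,r,s,t,u,v}  [seen]
Reachable DFA states: {p}, {s,u}, {p,q,r,u,v}, {p,q,u,v}, {s,t,v}, {p,q,r,s,t,u,v}, {p,q,r,t,u,v}, {p,q,r,s,u,v}, {p,q,r,s,t,v}.
{p,q,r,s,u,v} is among them.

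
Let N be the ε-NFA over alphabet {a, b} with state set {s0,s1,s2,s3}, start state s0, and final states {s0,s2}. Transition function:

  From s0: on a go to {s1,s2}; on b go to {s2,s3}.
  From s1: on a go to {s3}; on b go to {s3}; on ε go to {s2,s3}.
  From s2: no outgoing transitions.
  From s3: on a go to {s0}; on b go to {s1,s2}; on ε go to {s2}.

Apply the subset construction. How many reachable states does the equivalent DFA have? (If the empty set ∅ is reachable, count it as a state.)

5

Start state of the DFA: {s0} (ε-closure of the NFA start).
{s0} --a--> {s1,s2,s3}  [new]
{s0} --b--> {s2,s3}  [new]
{s1,s2,s3} --a--> {s0,s2,s3}  [new]
{s1,s2,s3} --b--> {s1,s2,s3}  [seen]
{s2,s3} --a--> {s0}  [seen]
{s2,s3} --b--> {s1,s2,s3}  [seen]
{s0,s2,s3} --a--> {s0,s1,s2,s3}  [new]
{s0,s2,s3} --b--> {s1,s2,s3}  [seen]
{s0,s1,s2,s3} --a--> {s0,s1,s2,s3}  [seen]
{s0,s1,s2,s3} --b--> {s1,s2,s3}  [seen]
Reachable DFA states: {s0}, {s1,s2,s3}, {s2,s3}, {s0,s2,s3}, {s0,s1,s2,s3}.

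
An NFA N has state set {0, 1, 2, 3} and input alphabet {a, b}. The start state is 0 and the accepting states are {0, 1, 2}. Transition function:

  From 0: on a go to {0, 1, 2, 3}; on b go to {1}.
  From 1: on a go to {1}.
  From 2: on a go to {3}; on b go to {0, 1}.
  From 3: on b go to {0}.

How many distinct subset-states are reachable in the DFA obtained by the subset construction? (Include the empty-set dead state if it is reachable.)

Start state of the DFA: {0}.
{0} --a--> {0, 1, 2, 3}  [new]
{0} --b--> {1}  [new]
{0, 1, 2, 3} --a--> {0, 1, 2, 3}  [seen]
{0, 1, 2, 3} --b--> {0, 1}  [new]
{1} --a--> {1}  [seen]
{1} --b--> ∅  [new]
{0, 1} --a--> {0, 1, 2, 3}  [seen]
{0, 1} --b--> {1}  [seen]
∅ --a--> ∅  [seen]
∅ --b--> ∅  [seen]
Reachable DFA states: {0}, {0, 1, 2, 3}, {1}, {0, 1}, ∅.

5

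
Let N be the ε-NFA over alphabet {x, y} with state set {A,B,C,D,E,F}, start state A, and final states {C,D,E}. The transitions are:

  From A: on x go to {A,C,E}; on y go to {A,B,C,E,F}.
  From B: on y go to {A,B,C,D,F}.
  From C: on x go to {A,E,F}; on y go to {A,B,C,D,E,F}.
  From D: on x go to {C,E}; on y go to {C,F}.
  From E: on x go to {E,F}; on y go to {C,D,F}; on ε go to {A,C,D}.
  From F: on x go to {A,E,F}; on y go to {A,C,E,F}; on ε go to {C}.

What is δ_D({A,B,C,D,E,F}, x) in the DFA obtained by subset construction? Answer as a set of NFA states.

δ(A,x) = {A,C,E}; δ(B,x) = ∅; δ(C,x) = {A,E,F}; δ(D,x) = {C,E}; δ(E,x) = {E,F}; δ(F,x) = {A,E,F}.
Union: {A,C,E,F}.
ε-closure gives {A,C,D,E,F}.

{A,C,D,E,F}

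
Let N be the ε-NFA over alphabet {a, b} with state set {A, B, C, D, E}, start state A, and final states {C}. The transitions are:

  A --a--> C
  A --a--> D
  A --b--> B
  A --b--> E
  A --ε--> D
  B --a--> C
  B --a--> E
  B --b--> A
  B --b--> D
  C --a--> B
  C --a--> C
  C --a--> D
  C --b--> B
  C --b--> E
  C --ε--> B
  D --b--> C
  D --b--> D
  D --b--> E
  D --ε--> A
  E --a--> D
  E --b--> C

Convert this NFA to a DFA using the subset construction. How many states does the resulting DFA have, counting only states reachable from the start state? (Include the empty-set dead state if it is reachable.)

3

Start state of the DFA: {A, D} (ε-closure of the NFA start).
{A, D} --a--> {A, B, C, D}  [new]
{A, D} --b--> {A, B, C, D, E}  [new]
{A, B, C, D} --a--> {A, B, C, D, E}  [seen]
{A, B, C, D} --b--> {A, B, C, D, E}  [seen]
{A, B, C, D, E} --a--> {A, B, C, D, E}  [seen]
{A, B, C, D, E} --b--> {A, B, C, D, E}  [seen]
Reachable DFA states: {A, D}, {A, B, C, D}, {A, B, C, D, E}.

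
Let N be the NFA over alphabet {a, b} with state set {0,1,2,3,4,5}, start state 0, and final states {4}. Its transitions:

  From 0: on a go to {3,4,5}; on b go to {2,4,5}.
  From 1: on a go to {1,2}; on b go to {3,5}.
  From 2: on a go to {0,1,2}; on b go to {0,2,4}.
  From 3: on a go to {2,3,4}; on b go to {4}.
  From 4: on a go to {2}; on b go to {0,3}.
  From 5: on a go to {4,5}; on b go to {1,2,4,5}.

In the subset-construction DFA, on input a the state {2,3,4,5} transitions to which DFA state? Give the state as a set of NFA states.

δ(2,a) = {0,1,2}; δ(3,a) = {2,3,4}; δ(4,a) = {2}; δ(5,a) = {4,5}.
Union: {0,1,2,3,4,5}.

{0,1,2,3,4,5}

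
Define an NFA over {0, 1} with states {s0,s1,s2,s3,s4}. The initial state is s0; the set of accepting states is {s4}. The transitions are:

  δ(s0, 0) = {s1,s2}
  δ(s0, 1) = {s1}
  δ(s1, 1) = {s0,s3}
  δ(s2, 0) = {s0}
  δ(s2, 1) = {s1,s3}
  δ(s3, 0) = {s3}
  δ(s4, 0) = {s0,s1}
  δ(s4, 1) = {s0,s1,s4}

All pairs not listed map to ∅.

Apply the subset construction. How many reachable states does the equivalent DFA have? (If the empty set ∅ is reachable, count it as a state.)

Start state of the DFA: {s0}.
{s0} --0--> {s1,s2}  [new]
{s0} --1--> {s1}  [new]
{s1,s2} --0--> {s0}  [seen]
{s1,s2} --1--> {s0,s1,s3}  [new]
{s1} --0--> ∅  [new]
{s1} --1--> {s0,s3}  [new]
{s0,s1,s3} --0--> {s1,s2,s3}  [new]
{s0,s1,s3} --1--> {s0,s1,s3}  [seen]
∅ --0--> ∅  [seen]
∅ --1--> ∅  [seen]
{s0,s3} --0--> {s1,s2,s3}  [seen]
{s0,s3} --1--> {s1}  [seen]
{s1,s2,s3} --0--> {s0,s3}  [seen]
{s1,s2,s3} --1--> {s0,s1,s3}  [seen]
Reachable DFA states: {s0}, {s1,s2}, {s1}, {s0,s1,s3}, ∅, {s0,s3}, {s1,s2,s3}.

7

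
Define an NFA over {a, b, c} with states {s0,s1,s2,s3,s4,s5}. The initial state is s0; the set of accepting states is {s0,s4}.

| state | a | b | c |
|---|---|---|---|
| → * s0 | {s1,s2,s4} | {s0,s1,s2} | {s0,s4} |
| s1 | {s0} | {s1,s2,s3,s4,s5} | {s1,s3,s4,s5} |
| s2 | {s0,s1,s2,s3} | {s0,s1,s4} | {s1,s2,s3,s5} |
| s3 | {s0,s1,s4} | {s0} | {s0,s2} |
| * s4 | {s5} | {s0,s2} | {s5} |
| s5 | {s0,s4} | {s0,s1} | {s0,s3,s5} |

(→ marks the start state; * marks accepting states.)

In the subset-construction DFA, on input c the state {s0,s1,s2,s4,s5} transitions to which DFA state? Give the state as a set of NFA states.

δ(s0,c) = {s0,s4}; δ(s1,c) = {s1,s3,s4,s5}; δ(s2,c) = {s1,s2,s3,s5}; δ(s4,c) = {s5}; δ(s5,c) = {s0,s3,s5}.
Union: {s0,s1,s2,s3,s4,s5}.

{s0,s1,s2,s3,s4,s5}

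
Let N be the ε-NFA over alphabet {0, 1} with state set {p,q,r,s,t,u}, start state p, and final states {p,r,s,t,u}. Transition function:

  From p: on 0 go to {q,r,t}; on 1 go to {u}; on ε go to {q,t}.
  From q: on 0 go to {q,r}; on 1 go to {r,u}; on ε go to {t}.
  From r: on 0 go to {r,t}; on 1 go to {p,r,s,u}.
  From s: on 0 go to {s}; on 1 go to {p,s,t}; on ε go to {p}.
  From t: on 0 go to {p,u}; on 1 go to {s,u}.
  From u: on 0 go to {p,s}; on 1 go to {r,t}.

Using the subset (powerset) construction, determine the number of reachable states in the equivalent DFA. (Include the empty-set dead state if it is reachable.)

3

Start state of the DFA: {p,q,t} (ε-closure of the NFA start).
{p,q,t} --0--> {p,q,r,t,u}  [new]
{p,q,t} --1--> {p,q,r,s,t,u}  [new]
{p,q,r,t,u} --0--> {p,q,r,s,t,u}  [seen]
{p,q,r,t,u} --1--> {p,q,r,s,t,u}  [seen]
{p,q,r,s,t,u} --0--> {p,q,r,s,t,u}  [seen]
{p,q,r,s,t,u} --1--> {p,q,r,s,t,u}  [seen]
Reachable DFA states: {p,q,t}, {p,q,r,t,u}, {p,q,r,s,t,u}.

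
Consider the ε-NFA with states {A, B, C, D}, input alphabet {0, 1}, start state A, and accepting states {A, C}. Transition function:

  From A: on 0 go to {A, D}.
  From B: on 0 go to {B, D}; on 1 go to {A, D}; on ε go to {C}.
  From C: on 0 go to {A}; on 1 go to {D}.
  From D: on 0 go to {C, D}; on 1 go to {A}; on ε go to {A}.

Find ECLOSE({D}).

Begin with {D}.
D →ε {A}; add A.
ε-closure = {A, D}.

{A, D}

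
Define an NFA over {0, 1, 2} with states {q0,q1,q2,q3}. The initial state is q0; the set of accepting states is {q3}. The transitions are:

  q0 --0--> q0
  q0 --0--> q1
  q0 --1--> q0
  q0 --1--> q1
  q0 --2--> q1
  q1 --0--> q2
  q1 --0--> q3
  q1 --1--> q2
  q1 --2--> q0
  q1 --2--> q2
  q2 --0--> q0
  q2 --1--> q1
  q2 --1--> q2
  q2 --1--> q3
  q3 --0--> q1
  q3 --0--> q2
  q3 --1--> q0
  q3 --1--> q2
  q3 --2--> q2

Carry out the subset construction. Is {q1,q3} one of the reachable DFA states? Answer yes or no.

no

Start state of the DFA: {q0}.
{q0} --0--> {q0,q1}  [new]
{q0} --1--> {q0,q1}  [seen]
{q0} --2--> {q1}  [new]
{q0,q1} --0--> {q0,q1,q2,q3}  [new]
{q0,q1} --1--> {q0,q1,q2}  [new]
{q0,q1} --2--> {q0,q1,q2}  [seen]
{q1} --0--> {q2,q3}  [new]
{q1} --1--> {q2}  [new]
{q1} --2--> {q0,q2}  [new]
{q0,q1,q2,q3} --0--> {q0,q1,q2,q3}  [seen]
{q0,q1,q2,q3} --1--> {q0,q1,q2,q3}  [seen]
{q0,q1,q2,q3} --2--> {q0,q1,q2}  [seen]
{q0,q1,q2} --0--> {q0,q1,q2,q3}  [seen]
{q0,q1,q2} --1--> {q0,q1,q2,q3}  [seen]
{q0,q1,q2} --2--> {q0,q1,q2}  [seen]
{q2,q3} --0--> {q0,q1,q2}  [seen]
{q2,q3} --1--> {q0,q1,q2,q3}  [seen]
{q2,q3} --2--> {q2}  [seen]
{q2} --0--> {q0}  [seen]
{q2} --1--> {q1,q2,q3}  [new]
{q2} --2--> ∅  [new]
{q0,q2} --0--> {q0,q1}  [seen]
{q0,q2} --1--> {q0,q1,q2,q3}  [seen]
{q0,q2} --2--> {q1}  [seen]
{q1,q2,q3} --0--> {q0,q1,q2,q3}  [seen]
{q1,q2,q3} --1--> {q0,q1,q2,q3}  [seen]
{q1,q2,q3} --2--> {q0,q2}  [seen]
∅ --0--> ∅  [seen]
∅ --1--> ∅  [seen]
∅ --2--> ∅  [seen]
Reachable DFA states: {q0}, {q0,q1}, {q1}, {q0,q1,q2,q3}, {q0,q1,q2}, {q2,q3}, {q2}, {q0,q2}, {q1,q2,q3}, ∅.
{q1,q3} is not among them.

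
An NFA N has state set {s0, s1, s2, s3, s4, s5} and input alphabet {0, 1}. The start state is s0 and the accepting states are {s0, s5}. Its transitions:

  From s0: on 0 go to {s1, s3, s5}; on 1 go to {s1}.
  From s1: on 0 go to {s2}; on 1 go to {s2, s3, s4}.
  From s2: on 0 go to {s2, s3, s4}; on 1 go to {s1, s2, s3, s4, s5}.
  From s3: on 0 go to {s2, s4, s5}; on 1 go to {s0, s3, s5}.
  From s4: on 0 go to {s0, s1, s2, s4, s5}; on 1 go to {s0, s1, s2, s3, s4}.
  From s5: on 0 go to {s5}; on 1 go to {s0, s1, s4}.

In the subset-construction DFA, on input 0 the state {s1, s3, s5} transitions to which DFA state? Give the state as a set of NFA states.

δ(s1,0) = {s2}; δ(s3,0) = {s2, s4, s5}; δ(s5,0) = {s5}.
Union: {s2, s4, s5}.

{s2, s4, s5}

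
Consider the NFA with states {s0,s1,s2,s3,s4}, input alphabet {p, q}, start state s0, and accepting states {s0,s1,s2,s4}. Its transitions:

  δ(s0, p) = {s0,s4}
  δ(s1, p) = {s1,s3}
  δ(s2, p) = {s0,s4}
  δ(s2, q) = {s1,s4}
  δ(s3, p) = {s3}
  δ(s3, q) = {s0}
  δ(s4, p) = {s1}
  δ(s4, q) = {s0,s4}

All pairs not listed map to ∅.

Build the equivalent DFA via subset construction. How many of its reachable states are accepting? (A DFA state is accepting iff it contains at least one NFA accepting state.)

Start state of the DFA: {s0}.
{s0} --p--> {s0,s4}  [new]
{s0} --q--> ∅  [new]
{s0,s4} --p--> {s0,s1,s4}  [new]
{s0,s4} --q--> {s0,s4}  [seen]
∅ --p--> ∅  [seen]
∅ --q--> ∅  [seen]
{s0,s1,s4} --p--> {s0,s1,s3,s4}  [new]
{s0,s1,s4} --q--> {s0,s4}  [seen]
{s0,s1,s3,s4} --p--> {s0,s1,s3,s4}  [seen]
{s0,s1,s3,s4} --q--> {s0,s4}  [seen]
Reachable DFA states: {s0}, {s0,s4}, ∅, {s0,s1,s4}, {s0,s1,s3,s4}.
Accepting DFA states (contain an NFA accepting state): {s0}, {s0,s4}, {s0,s1,s4}, {s0,s1,s3,s4}.

4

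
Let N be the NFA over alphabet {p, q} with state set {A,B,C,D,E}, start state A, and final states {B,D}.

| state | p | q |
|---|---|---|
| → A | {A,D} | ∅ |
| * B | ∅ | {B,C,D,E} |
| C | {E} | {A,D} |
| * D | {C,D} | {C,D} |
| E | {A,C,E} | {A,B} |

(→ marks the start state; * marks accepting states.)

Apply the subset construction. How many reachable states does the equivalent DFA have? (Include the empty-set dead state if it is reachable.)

9

Start state of the DFA: {A}.
{A} --p--> {A,D}  [new]
{A} --q--> ∅  [new]
{A,D} --p--> {A,C,D}  [new]
{A,D} --q--> {C,D}  [new]
∅ --p--> ∅  [seen]
∅ --q--> ∅  [seen]
{A,C,D} --p--> {A,C,D,E}  [new]
{A,C,D} --q--> {A,C,D}  [seen]
{C,D} --p--> {C,D,E}  [new]
{C,D} --q--> {A,C,D}  [seen]
{A,C,D,E} --p--> {A,C,D,E}  [seen]
{A,C,D,E} --q--> {A,B,C,D}  [new]
{C,D,E} --p--> {A,C,D,E}  [seen]
{C,D,E} --q--> {A,B,C,D}  [seen]
{A,B,C,D} --p--> {A,C,D,E}  [seen]
{A,B,C,D} --q--> {A,B,C,D,E}  [new]
{A,B,C,D,E} --p--> {A,C,D,E}  [seen]
{A,B,C,D,E} --q--> {A,B,C,D,E}  [seen]
Reachable DFA states: {A}, {A,D}, ∅, {A,C,D}, {C,D}, {A,C,D,E}, {C,D,E}, {A,B,C,D}, {A,B,C,D,E}.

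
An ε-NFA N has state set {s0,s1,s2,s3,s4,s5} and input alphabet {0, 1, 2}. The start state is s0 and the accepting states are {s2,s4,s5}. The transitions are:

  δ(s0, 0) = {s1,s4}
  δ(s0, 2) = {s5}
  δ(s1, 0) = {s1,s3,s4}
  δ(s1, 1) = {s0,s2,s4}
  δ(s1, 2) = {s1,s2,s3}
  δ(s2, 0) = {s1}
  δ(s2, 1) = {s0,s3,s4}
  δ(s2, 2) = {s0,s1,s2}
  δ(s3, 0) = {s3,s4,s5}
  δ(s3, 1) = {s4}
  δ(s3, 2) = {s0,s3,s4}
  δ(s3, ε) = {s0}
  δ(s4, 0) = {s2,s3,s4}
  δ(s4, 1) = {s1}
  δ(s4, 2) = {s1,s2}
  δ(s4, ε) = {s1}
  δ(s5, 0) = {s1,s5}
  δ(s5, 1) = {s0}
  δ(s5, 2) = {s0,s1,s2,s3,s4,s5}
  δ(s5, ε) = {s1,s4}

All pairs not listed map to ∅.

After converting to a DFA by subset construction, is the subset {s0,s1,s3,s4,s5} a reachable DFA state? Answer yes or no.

yes

Start state of the DFA: {s0} (ε-closure of the NFA start).
{s0} --0--> {s1,s4}  [new]
{s0} --1--> ∅  [new]
{s0} --2--> {s1,s4,s5}  [new]
{s1,s4} --0--> {s0,s1,s2,s3,s4}  [new]
{s1,s4} --1--> {s0,s1,s2,s4}  [new]
{s1,s4} --2--> {s0,s1,s2,s3}  [new]
∅ --0--> ∅  [seen]
∅ --1--> ∅  [seen]
∅ --2--> ∅  [seen]
{s1,s4,s5} --0--> {s0,s1,s2,s3,s4,s5}  [new]
{s1,s4,s5} --1--> {s0,s1,s2,s4}  [seen]
{s1,s4,s5} --2--> {s0,s1,s2,s3,s4,s5}  [seen]
{s0,s1,s2,s3,s4} --0--> {s0,s1,s2,s3,s4,s5}  [seen]
{s0,s1,s2,s3,s4} --1--> {s0,s1,s2,s3,s4}  [seen]
{s0,s1,s2,s3,s4} --2--> {s0,s1,s2,s3,s4,s5}  [seen]
{s0,s1,s2,s4} --0--> {s0,s1,s2,s3,s4}  [seen]
{s0,s1,s2,s4} --1--> {s0,s1,s2,s3,s4}  [seen]
{s0,s1,s2,s4} --2--> {s0,s1,s2,s3,s4,s5}  [seen]
{s0,s1,s2,s3} --0--> {s0,s1,s3,s4,s5}  [new]
{s0,s1,s2,s3} --1--> {s0,s1,s2,s3,s4}  [seen]
{s0,s1,s2,s3} --2--> {s0,s1,s2,s3,s4,s5}  [seen]
{s0,s1,s2,s3,s4,s5} --0--> {s0,s1,s2,s3,s4,s5}  [seen]
{s0,s1,s2,s3,s4,s5} --1--> {s0,s1,s2,s3,s4}  [seen]
{s0,s1,s2,s3,s4,s5} --2--> {s0,s1,s2,s3,s4,s5}  [seen]
{s0,s1,s3,s4,s5} --0--> {s0,s1,s2,s3,s4,s5}  [seen]
{s0,s1,s3,s4,s5} --1--> {s0,s1,s2,s4}  [seen]
{s0,s1,s3,s4,s5} --2--> {s0,s1,s2,s3,s4,s5}  [seen]
Reachable DFA states: {s0}, {s1,s4}, ∅, {s1,s4,s5}, {s0,s1,s2,s3,s4}, {s0,s1,s2,s4}, {s0,s1,s2,s3}, {s0,s1,s2,s3,s4,s5}, {s0,s1,s3,s4,s5}.
{s0,s1,s3,s4,s5} is among them.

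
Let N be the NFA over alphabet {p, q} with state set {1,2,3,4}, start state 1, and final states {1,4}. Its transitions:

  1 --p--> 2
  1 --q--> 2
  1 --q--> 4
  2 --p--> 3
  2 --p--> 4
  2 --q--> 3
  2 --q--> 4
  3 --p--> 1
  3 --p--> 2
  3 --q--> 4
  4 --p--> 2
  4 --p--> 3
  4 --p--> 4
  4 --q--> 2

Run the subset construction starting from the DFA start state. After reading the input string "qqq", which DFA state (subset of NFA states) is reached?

{2,3,4}

Start: {1}.
δ(1,q) = {2,4}.
Union: {2,4}.
After q: {2,4}.
δ(2,q) = {3,4}; δ(4,q) = {2}.
Union: {2,3,4}.
After q: {2,3,4}.
δ(2,q) = {3,4}; δ(3,q) = {4}; δ(4,q) = {2}.
Union: {2,3,4}.
After q: {2,3,4}.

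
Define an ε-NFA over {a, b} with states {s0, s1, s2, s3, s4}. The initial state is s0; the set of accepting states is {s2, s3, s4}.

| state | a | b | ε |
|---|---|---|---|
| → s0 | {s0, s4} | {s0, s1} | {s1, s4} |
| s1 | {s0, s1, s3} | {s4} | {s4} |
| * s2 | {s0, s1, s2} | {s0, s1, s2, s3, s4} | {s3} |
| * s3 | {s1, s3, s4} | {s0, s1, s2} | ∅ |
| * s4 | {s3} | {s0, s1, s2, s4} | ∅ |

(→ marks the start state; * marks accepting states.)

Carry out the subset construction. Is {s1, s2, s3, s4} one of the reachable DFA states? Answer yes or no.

no

Start state of the DFA: {s0, s1, s4} (ε-closure of the NFA start).
{s0, s1, s4} --a--> {s0, s1, s3, s4}  [new]
{s0, s1, s4} --b--> {s0, s1, s2, s3, s4}  [new]
{s0, s1, s3, s4} --a--> {s0, s1, s3, s4}  [seen]
{s0, s1, s3, s4} --b--> {s0, s1, s2, s3, s4}  [seen]
{s0, s1, s2, s3, s4} --a--> {s0, s1, s2, s3, s4}  [seen]
{s0, s1, s2, s3, s4} --b--> {s0, s1, s2, s3, s4}  [seen]
Reachable DFA states: {s0, s1, s4}, {s0, s1, s3, s4}, {s0, s1, s2, s3, s4}.
{s1, s2, s3, s4} is not among them.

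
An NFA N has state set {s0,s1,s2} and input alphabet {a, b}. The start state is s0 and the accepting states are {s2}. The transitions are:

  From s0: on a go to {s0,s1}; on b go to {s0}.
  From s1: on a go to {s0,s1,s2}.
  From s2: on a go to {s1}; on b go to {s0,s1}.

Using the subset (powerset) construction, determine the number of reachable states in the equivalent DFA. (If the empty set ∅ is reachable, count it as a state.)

3

Start state of the DFA: {s0}.
{s0} --a--> {s0,s1}  [new]
{s0} --b--> {s0}  [seen]
{s0,s1} --a--> {s0,s1,s2}  [new]
{s0,s1} --b--> {s0}  [seen]
{s0,s1,s2} --a--> {s0,s1,s2}  [seen]
{s0,s1,s2} --b--> {s0,s1}  [seen]
Reachable DFA states: {s0}, {s0,s1}, {s0,s1,s2}.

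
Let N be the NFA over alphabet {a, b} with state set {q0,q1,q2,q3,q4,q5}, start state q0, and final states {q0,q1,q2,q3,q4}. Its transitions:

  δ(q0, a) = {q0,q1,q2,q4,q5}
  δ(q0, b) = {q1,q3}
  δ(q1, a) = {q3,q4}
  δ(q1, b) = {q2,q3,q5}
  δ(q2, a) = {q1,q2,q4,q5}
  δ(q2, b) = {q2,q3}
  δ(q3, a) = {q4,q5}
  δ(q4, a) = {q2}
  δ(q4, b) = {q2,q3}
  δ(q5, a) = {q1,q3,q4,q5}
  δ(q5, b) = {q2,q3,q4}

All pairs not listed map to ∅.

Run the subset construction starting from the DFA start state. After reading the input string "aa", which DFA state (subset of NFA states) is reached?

Start: {q0}.
δ(q0,a) = {q0,q1,q2,q4,q5}.
Union: {q0,q1,q2,q4,q5}.
After a: {q0,q1,q2,q4,q5}.
δ(q0,a) = {q0,q1,q2,q4,q5}; δ(q1,a) = {q3,q4}; δ(q2,a) = {q1,q2,q4,q5}; δ(q4,a) = {q2}; δ(q5,a) = {q1,q3,q4,q5}.
Union: {q0,q1,q2,q3,q4,q5}.
After a: {q0,q1,q2,q3,q4,q5}.

{q0,q1,q2,q3,q4,q5}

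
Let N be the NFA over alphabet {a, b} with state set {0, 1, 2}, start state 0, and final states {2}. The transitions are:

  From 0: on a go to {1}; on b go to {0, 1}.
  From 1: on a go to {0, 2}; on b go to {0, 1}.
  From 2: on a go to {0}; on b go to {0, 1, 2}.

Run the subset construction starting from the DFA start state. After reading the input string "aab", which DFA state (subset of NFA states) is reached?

Start: {0}.
δ(0,a) = {1}.
Union: {1}.
After a: {1}.
δ(1,a) = {0, 2}.
Union: {0, 2}.
After a: {0, 2}.
δ(0,b) = {0, 1}; δ(2,b) = {0, 1, 2}.
Union: {0, 1, 2}.
After b: {0, 1, 2}.

{0, 1, 2}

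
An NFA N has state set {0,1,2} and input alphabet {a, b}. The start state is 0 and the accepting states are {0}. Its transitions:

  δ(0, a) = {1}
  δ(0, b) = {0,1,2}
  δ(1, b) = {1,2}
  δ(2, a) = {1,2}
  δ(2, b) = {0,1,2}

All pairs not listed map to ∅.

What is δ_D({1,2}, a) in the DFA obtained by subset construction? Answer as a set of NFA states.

{1,2}

δ(1,a) = ∅; δ(2,a) = {1,2}.
Union: {1,2}.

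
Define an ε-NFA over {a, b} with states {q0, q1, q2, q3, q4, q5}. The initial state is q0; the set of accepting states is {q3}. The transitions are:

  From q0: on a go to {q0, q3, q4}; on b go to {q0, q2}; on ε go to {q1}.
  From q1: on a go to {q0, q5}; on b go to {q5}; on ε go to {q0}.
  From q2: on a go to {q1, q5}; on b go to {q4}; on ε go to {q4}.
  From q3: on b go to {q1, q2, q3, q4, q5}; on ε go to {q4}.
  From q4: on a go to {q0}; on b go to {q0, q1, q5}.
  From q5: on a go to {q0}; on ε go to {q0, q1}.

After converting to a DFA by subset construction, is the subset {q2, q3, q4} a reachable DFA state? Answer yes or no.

Start state of the DFA: {q0, q1} (ε-closure of the NFA start).
{q0, q1} --a--> {q0, q1, q3, q4, q5}  [new]
{q0, q1} --b--> {q0, q1, q2, q4, q5}  [new]
{q0, q1, q3, q4, q5} --a--> {q0, q1, q3, q4, q5}  [seen]
{q0, q1, q3, q4, q5} --b--> {q0, q1, q2, q3, q4, q5}  [new]
{q0, q1, q2, q4, q5} --a--> {q0, q1, q3, q4, q5}  [seen]
{q0, q1, q2, q4, q5} --b--> {q0, q1, q2, q4, q5}  [seen]
{q0, q1, q2, q3, q4, q5} --a--> {q0, q1, q3, q4, q5}  [seen]
{q0, q1, q2, q3, q4, q5} --b--> {q0, q1, q2, q3, q4, q5}  [seen]
Reachable DFA states: {q0, q1}, {q0, q1, q3, q4, q5}, {q0, q1, q2, q4, q5}, {q0, q1, q2, q3, q4, q5}.
{q2, q3, q4} is not among them.

no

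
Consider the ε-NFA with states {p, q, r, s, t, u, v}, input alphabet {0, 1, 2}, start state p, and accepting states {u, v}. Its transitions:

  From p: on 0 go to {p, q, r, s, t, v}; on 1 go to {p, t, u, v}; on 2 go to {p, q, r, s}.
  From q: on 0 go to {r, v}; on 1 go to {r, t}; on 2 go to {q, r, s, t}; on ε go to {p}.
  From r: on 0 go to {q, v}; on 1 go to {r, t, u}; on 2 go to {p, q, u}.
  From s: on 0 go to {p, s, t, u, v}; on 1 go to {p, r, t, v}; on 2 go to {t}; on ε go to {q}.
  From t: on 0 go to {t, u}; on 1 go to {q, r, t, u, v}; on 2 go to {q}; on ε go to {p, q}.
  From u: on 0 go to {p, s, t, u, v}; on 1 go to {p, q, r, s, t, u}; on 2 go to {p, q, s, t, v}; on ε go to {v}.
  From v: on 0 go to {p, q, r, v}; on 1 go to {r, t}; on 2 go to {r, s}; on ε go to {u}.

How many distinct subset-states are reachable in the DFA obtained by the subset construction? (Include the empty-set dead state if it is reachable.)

5

Start state of the DFA: {p} (ε-closure of the NFA start).
{p} --0--> {p, q, r, s, t, u, v}  [new]
{p} --1--> {p, q, t, u, v}  [new]
{p} --2--> {p, q, r, s}  [new]
{p, q, r, s, t, u, v} --0--> {p, q, r, s, t, u, v}  [seen]
{p, q, r, s, t, u, v} --1--> {p, q, r, s, t, u, v}  [seen]
{p, q, r, s, t, u, v} --2--> {p, q, r, s, t, u, v}  [seen]
{p, q, t, u, v} --0--> {p, q, r, s, t, u, v}  [seen]
{p, q, t, u, v} --1--> {p, q, r, s, t, u, v}  [seen]
{p, q, t, u, v} --2--> {p, q, r, s, t, u, v}  [seen]
{p, q, r, s} --0--> {p, q, r, s, t, u, v}  [seen]
{p, q, r, s} --1--> {p, q, r, t, u, v}  [new]
{p, q, r, s} --2--> {p, q, r, s, t, u, v}  [seen]
{p, q, r, t, u, v} --0--> {p, q, r, s, t, u, v}  [seen]
{p, q, r, t, u, v} --1--> {p, q, r, s, t, u, v}  [seen]
{p, q, r, t, u, v} --2--> {p, q, r, s, t, u, v}  [seen]
Reachable DFA states: {p}, {p, q, r, s, t, u, v}, {p, q, t, u, v}, {p, q, r, s}, {p, q, r, t, u, v}.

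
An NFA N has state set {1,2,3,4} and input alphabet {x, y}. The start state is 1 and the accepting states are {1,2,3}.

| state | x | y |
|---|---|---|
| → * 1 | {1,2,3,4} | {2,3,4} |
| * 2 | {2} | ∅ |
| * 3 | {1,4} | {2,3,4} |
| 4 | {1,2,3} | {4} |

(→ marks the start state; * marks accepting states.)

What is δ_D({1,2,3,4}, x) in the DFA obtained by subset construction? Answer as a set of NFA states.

{1,2,3,4}

δ(1,x) = {1,2,3,4}; δ(2,x) = {2}; δ(3,x) = {1,4}; δ(4,x) = {1,2,3}.
Union: {1,2,3,4}.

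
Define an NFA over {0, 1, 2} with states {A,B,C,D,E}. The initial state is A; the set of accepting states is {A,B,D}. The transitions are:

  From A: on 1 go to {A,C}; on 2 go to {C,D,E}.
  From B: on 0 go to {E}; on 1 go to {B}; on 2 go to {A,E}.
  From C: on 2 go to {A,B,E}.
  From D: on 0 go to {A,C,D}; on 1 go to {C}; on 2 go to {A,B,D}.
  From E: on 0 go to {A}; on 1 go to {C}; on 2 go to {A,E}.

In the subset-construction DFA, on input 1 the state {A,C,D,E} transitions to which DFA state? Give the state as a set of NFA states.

{A,C}

δ(A,1) = {A,C}; δ(C,1) = ∅; δ(D,1) = {C}; δ(E,1) = {C}.
Union: {A,C}.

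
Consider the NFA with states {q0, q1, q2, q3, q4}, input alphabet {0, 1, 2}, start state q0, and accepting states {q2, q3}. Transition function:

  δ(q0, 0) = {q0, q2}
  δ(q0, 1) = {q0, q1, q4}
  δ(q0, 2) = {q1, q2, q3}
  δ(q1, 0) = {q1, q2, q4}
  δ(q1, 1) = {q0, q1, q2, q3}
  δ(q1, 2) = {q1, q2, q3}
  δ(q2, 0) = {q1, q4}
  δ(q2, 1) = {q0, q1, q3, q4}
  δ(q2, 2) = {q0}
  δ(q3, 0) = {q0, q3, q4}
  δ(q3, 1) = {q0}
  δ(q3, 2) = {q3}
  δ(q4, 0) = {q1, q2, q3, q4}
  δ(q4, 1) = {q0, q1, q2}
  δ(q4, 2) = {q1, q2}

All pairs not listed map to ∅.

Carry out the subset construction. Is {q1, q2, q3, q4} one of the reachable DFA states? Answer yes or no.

no

Start state of the DFA: {q0}.
{q0} --0--> {q0, q2}  [new]
{q0} --1--> {q0, q1, q4}  [new]
{q0} --2--> {q1, q2, q3}  [new]
{q0, q2} --0--> {q0, q1, q2, q4}  [new]
{q0, q2} --1--> {q0, q1, q3, q4}  [new]
{q0, q2} --2--> {q0, q1, q2, q3}  [new]
{q0, q1, q4} --0--> {q0, q1, q2, q3, q4}  [new]
{q0, q1, q4} --1--> {q0, q1, q2, q3, q4}  [seen]
{q0, q1, q4} --2--> {q1, q2, q3}  [seen]
{q1, q2, q3} --0--> {q0, q1, q2, q3, q4}  [seen]
{q1, q2, q3} --1--> {q0, q1, q2, q3, q4}  [seen]
{q1, q2, q3} --2--> {q0, q1, q2, q3}  [seen]
{q0, q1, q2, q4} --0--> {q0, q1, q2, q3, q4}  [seen]
{q0, q1, q2, q4} --1--> {q0, q1, q2, q3, q4}  [seen]
{q0, q1, q2, q4} --2--> {q0, q1, q2, q3}  [seen]
{q0, q1, q3, q4} --0--> {q0, q1, q2, q3, q4}  [seen]
{q0, q1, q3, q4} --1--> {q0, q1, q2, q3, q4}  [seen]
{q0, q1, q3, q4} --2--> {q1, q2, q3}  [seen]
{q0, q1, q2, q3} --0--> {q0, q1, q2, q3, q4}  [seen]
{q0, q1, q2, q3} --1--> {q0, q1, q2, q3, q4}  [seen]
{q0, q1, q2, q3} --2--> {q0, q1, q2, q3}  [seen]
{q0, q1, q2, q3, q4} --0--> {q0, q1, q2, q3, q4}  [seen]
{q0, q1, q2, q3, q4} --1--> {q0, q1, q2, q3, q4}  [seen]
{q0, q1, q2, q3, q4} --2--> {q0, q1, q2, q3}  [seen]
Reachable DFA states: {q0}, {q0, q2}, {q0, q1, q4}, {q1, q2, q3}, {q0, q1, q2, q4}, {q0, q1, q3, q4}, {q0, q1, q2, q3}, {q0, q1, q2, q3, q4}.
{q1, q2, q3, q4} is not among them.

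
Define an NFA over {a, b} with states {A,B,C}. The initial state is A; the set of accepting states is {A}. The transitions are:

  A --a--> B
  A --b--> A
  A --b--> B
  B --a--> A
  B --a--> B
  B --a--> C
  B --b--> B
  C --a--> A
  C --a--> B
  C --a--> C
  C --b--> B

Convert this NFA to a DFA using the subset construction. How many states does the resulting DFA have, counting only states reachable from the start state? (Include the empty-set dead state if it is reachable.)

4

Start state of the DFA: {A}.
{A} --a--> {B}  [new]
{A} --b--> {A,B}  [new]
{B} --a--> {A,B,C}  [new]
{B} --b--> {B}  [seen]
{A,B} --a--> {A,B,C}  [seen]
{A,B} --b--> {A,B}  [seen]
{A,B,C} --a--> {A,B,C}  [seen]
{A,B,C} --b--> {A,B}  [seen]
Reachable DFA states: {A}, {B}, {A,B}, {A,B,C}.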